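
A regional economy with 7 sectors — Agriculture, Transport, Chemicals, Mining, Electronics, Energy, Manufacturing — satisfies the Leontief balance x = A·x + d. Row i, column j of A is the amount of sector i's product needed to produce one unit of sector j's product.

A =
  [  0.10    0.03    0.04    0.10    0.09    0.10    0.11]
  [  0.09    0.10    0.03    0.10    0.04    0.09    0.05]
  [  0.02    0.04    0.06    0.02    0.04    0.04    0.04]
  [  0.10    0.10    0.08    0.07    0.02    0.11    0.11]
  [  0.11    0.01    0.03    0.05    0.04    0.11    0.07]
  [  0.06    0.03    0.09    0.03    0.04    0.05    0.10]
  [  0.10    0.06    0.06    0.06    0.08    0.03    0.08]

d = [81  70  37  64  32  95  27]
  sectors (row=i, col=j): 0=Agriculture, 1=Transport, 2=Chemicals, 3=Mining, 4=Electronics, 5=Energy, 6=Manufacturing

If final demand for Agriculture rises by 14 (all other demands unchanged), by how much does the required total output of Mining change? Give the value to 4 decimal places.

2.6630

Form M = I − A:
  [  0.90   -0.03   -0.04   -0.10   -0.09   -0.10   -0.11]
  [ -0.09    0.90   -0.03   -0.10   -0.04   -0.09   -0.05]
  [ -0.02   -0.04    0.94   -0.02   -0.04   -0.04   -0.04]
  [ -0.10   -0.10   -0.08    0.93   -0.02   -0.11   -0.11]
  [ -0.11   -0.01   -0.03   -0.05    0.96   -0.11   -0.07]
  [ -0.06   -0.03   -0.09   -0.03   -0.04    0.95   -0.10]
  [ -0.10   -0.06   -0.06   -0.06   -0.08   -0.03    0.92]
Leontief inverse L = M⁻¹:
  [  1.1928    0.0839    0.1025    0.1663    0.1474    0.1805    0.2024]
  [  0.1718    1.1539    0.0849    0.1629    0.0889    0.1643    0.1310]
  [  0.0568    0.0636    1.0861    0.0470    0.0636    0.0729    0.0758]
  [  0.1902    0.1598    0.1435    1.1392    0.0788    0.1886    0.2004]
  [  0.1765    0.0472    0.0769    0.0984    1.0840    0.1676    0.1395]
  [  0.1181    0.0659    0.1312    0.0725    0.0797    1.0994    0.1576]
  [  0.1762    0.1052    0.1078    0.1170    0.1280    0.0978    1.1528]
Total output x = L · d:
  x_0 = 1.1928·81 + 0.0839·70 + 0.1025·37 + 0.1663·64 + 0.1474·32 + 0.1805·95 + 0.2024·27 = 144.2617
  x_1 = 0.1718·81 + 1.1539·70 + 0.0849·37 + 0.1629·64 + 0.0889·32 + 0.1643·95 + 0.1310·27 = 130.2407
  x_2 = 0.0568·81 + 0.0636·70 + 1.0861·37 + 0.0470·64 + 0.0636·32 + 0.0729·95 + 0.0758·27 = 63.2500
  x_3 = 0.1902·81 + 0.1598·70 + 0.1435·37 + 1.1392·64 + 0.0788·32 + 0.1886·95 + 0.2004·27 = 130.6595
  x_4 = 0.1765·81 + 0.0472·70 + 0.0769·37 + 0.0984·64 + 1.0840·32 + 0.1676·95 + 0.1395·27 = 81.1223
  x_5 = 0.1181·81 + 0.0659·70 + 0.1312·37 + 0.0725·64 + 0.0797·32 + 1.0994·95 + 0.1576·27 = 134.9288
  x_6 = 0.1762·81 + 0.1052·70 + 0.1078·37 + 0.1170·64 + 0.1280·32 + 0.0978·95 + 1.1528·27 = 77.6226
Δx_3 = L[3,0] · Δd_0 = 0.1902 · 14 = 2.6630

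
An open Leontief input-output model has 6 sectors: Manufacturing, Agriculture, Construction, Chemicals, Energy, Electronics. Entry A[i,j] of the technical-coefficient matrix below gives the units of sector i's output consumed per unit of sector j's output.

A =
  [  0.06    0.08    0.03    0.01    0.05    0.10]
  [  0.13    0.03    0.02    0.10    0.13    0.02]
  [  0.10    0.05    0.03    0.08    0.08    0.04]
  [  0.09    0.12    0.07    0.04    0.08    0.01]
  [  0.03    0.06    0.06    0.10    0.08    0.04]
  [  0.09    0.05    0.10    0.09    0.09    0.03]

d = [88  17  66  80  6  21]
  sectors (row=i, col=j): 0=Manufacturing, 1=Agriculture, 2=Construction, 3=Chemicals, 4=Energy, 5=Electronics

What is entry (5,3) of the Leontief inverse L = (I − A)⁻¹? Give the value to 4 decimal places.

Form M = I − A:
  [  0.94   -0.08   -0.03   -0.01   -0.05   -0.10]
  [ -0.13    0.97   -0.02   -0.10   -0.13   -0.02]
  [ -0.10   -0.05    0.97   -0.08   -0.08   -0.04]
  [ -0.09   -0.12   -0.07    0.96   -0.08   -0.01]
  [ -0.03   -0.06   -0.06   -0.10    0.92   -0.04]
  [ -0.09   -0.05   -0.10   -0.09   -0.09    0.97]
Leontief inverse L = M⁻¹:
  [  1.1054    0.1128    0.0588    0.0499    0.0975    0.1232]
  [  0.1799    1.0804    0.0550    0.1431    0.1848    0.0522]
  [  0.1479    0.0932    1.0611    0.1196    0.1305    0.0675]
  [  0.1451    0.1620    0.0988    1.0863    0.1377    0.0392]
  [  0.0796    0.1022    0.0913    0.1429    1.1322    0.0622]
  [  0.1479    0.1003    0.1353    0.1384    0.1498    1.0614]
Total output x = L · d:
  x_0 = 1.1054·88 + 0.1128·17 + 0.0588·66 + 0.0499·80 + 0.0975·6 + 0.1232·21 = 110.2367
  x_1 = 0.1799·88 + 1.0804·17 + 0.0550·66 + 0.1431·80 + 0.1848·6 + 0.0522·21 = 51.4797
  x_2 = 0.1479·88 + 0.0932·17 + 1.0611·66 + 0.1196·80 + 0.1305·6 + 0.0675·21 = 96.3975
  x_3 = 0.1451·88 + 0.1620·17 + 0.0988·66 + 1.0863·80 + 0.1377·6 + 0.0392·21 = 110.5935
  x_4 = 0.0796·88 + 0.1022·17 + 0.0913·66 + 0.1429·80 + 1.1322·6 + 0.0622·21 = 34.2996
  x_5 = 0.1479·88 + 0.1003·17 + 0.1353·66 + 0.1384·80 + 0.1498·6 + 1.0614·21 = 57.9128

L[5,3] = 0.1384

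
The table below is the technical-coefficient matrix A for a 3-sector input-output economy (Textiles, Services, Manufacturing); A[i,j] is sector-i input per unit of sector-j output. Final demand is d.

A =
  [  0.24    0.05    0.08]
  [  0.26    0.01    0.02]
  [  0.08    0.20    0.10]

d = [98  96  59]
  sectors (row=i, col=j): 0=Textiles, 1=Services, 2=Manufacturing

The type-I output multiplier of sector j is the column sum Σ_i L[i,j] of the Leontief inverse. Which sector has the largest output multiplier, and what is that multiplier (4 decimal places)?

Textiles (1.9235)

Form M = I − A:
  [  0.76   -0.05   -0.08]
  [ -0.26    0.99   -0.02]
  [ -0.08   -0.20    0.90]
Leontief inverse L = M⁻¹:
  [  1.3608    0.0936    0.1230]
  [  0.3614    1.0395    0.0552]
  [  0.2013    0.2393    1.1343]
Total output x = L · d:
  x_0 = 1.3608·98 + 0.0936·96 + 0.1230·59 = 149.5968
  x_1 = 0.3614·98 + 1.0395·96 + 0.0552·59 = 138.4724
  x_2 = 0.2013·98 + 0.2393·96 + 1.1343·59 = 109.6247
Output multipliers (column sums of L):
  Textiles: 1.9235
  Services: 1.3724
  Manufacturing: 1.3126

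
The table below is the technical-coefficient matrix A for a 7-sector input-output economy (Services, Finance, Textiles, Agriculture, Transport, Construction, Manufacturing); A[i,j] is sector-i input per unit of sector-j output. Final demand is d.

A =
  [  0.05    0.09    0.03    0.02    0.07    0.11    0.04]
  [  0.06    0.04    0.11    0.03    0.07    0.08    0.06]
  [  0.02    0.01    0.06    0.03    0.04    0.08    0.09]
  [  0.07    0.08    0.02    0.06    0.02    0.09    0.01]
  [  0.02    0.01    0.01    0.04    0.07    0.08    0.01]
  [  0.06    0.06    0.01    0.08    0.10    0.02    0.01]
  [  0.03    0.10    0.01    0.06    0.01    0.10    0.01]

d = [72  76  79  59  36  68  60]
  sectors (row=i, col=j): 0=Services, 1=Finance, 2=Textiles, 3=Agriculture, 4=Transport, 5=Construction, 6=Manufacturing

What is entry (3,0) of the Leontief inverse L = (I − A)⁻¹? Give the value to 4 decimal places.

L[3,0] = 0.0982

Form M = I − A:
  [  0.95   -0.09   -0.03   -0.02   -0.07   -0.11   -0.04]
  [ -0.06    0.96   -0.11   -0.03   -0.07   -0.08   -0.06]
  [ -0.02   -0.01    0.94   -0.03   -0.04   -0.08   -0.09]
  [ -0.07   -0.08   -0.02    0.94   -0.02   -0.09   -0.01]
  [ -0.02   -0.01   -0.01   -0.04    0.93   -0.08   -0.01]
  [ -0.06   -0.06   -0.01   -0.08   -0.10    0.98   -0.01]
  [ -0.03   -0.10   -0.01   -0.06   -0.01   -0.10    0.99]
Leontief inverse L = M⁻¹:
  [  1.0792    0.1229    0.0534    0.0503    0.1112    0.1553    0.0591]
  [  0.0885    1.0746    0.1333    0.0617    0.1097    0.1317    0.0839]
  [  0.0412    0.0385    1.0739    0.0558    0.0671    0.1167    0.1040]
  [  0.0982    0.1117    0.0416    1.0860    0.0553    0.1306    0.0274]
  [  0.0367    0.0283    0.0187    0.0588    1.0936    0.1044    0.0176]
  [  0.0843    0.0870    0.0280    0.1030    0.1308    1.0619    0.0243]
  [  0.0569    0.1285    0.0315    0.0851    0.0427    0.1354    1.0257]
Total output x = L · d:
  x_0 = 1.0792·72 + 0.1229·76 + 0.0534·79 + 0.0503·59 + 0.1112·36 + 0.1553·68 + 0.0591·60 = 112.3404
  x_1 = 0.0885·72 + 1.0746·76 + 0.1333·79 + 0.0617·59 + 0.1097·36 + 0.1317·68 + 0.0839·60 = 120.1528
  x_2 = 0.0412·72 + 0.0385·76 + 1.0739·79 + 0.0558·59 + 0.0671·36 + 0.1167·68 + 0.1040·60 = 110.6157
  x_3 = 0.0982·72 + 0.1117·76 + 0.0416·79 + 1.0860·59 + 0.0553·36 + 0.1306·68 + 0.0274·60 = 95.4371
  x_4 = 0.0367·72 + 0.0283·76 + 0.0187·79 + 0.0588·59 + 1.0936·36 + 0.1044·68 + 0.0176·60 = 57.2643
  x_5 = 0.0843·72 + 0.0870·76 + 0.0280·79 + 0.1030·59 + 0.1308·36 + 1.0619·68 + 0.0243·60 = 99.3406
  x_6 = 0.0569·72 + 0.1285·76 + 0.0315·79 + 0.0851·59 + 0.0427·36 + 0.1354·68 + 1.0257·60 = 93.6612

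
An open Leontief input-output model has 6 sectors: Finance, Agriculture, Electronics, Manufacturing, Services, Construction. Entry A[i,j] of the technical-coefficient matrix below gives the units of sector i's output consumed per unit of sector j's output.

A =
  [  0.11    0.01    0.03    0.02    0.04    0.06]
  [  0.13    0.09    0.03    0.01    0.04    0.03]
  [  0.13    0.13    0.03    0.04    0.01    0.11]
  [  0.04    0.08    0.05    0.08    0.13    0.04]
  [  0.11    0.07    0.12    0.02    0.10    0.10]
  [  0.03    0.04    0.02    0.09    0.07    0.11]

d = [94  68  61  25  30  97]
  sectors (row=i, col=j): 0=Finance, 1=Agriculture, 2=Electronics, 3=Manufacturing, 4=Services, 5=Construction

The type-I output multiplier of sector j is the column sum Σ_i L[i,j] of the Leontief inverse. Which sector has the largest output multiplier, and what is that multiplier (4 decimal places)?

Form M = I − A:
  [  0.89   -0.01   -0.03   -0.02   -0.04   -0.06]
  [ -0.13    0.91   -0.03   -0.01   -0.04   -0.03]
  [ -0.13   -0.13    0.97   -0.04   -0.01   -0.11]
  [ -0.04   -0.08   -0.05    0.92   -0.13   -0.04]
  [ -0.11   -0.07   -0.12   -0.02    0.90   -0.10]
  [ -0.03   -0.04   -0.02   -0.09   -0.07    0.89]
Leontief inverse L = M⁻¹:
  [  1.1484    0.0321    0.0485    0.0380    0.0658    0.0936]
  [  0.1826    1.1186    0.0513    0.0262    0.0672    0.0651]
  [  0.1935    0.1697    1.0551    0.0685    0.0500    0.1579]
  [  0.1067    0.1289    0.0884    1.1074    0.1786    0.0923]
  [  0.1913    0.1251    0.1580    0.0538    1.1478    0.1680]
  [  0.0771    0.0780    0.0490    0.1202    0.1147    1.1558]
Total output x = L · d:
  x_0 = 1.1484·94 + 0.0321·68 + 0.0485·61 + 0.0380·25 + 0.0658·30 + 0.0936·97 = 125.0893
  x_1 = 0.1826·94 + 1.1186·68 + 0.0513·61 + 0.0262·25 + 0.0672·30 + 0.0651·97 = 105.3329
  x_2 = 0.1935·94 + 0.1697·68 + 1.0551·61 + 0.0685·25 + 0.0500·30 + 0.1579·97 = 112.6137
  x_3 = 0.1067·94 + 0.1289·68 + 0.0884·61 + 1.1074·25 + 0.1786·30 + 0.0923·97 = 66.1858
  x_4 = 0.1913·94 + 0.1251·68 + 0.1580·61 + 0.0538·25 + 1.1478·30 + 0.1680·97 = 88.2005
  x_5 = 0.0771·94 + 0.0780·68 + 0.0490·61 + 0.1202·25 + 0.1147·30 + 1.1558·97 = 134.1000
Output multipliers (column sums of L):
  Finance: 1.8995
  Agriculture: 1.6524
  Electronics: 1.4503
  Manufacturing: 1.4141
  Services: 1.6241
  Construction: 1.7326

Finance (1.8995)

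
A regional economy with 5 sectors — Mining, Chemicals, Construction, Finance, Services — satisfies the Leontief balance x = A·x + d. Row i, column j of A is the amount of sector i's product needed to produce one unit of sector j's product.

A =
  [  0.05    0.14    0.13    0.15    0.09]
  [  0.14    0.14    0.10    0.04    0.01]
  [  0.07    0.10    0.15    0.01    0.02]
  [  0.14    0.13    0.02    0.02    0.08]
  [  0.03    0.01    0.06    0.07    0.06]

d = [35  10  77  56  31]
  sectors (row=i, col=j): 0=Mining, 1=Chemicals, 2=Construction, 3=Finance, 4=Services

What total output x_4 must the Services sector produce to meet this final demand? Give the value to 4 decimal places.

Form M = I − A:
  [  0.95   -0.14   -0.13   -0.15   -0.09]
  [ -0.14    0.86   -0.10   -0.04   -0.01]
  [ -0.07   -0.10    0.85   -0.01   -0.02]
  [ -0.14   -0.13   -0.02    0.98   -0.08]
  [ -0.03   -0.01   -0.06   -0.07    0.94]
Leontief inverse L = M⁻¹:
  [  1.1372    0.2414    0.2163    0.1956    0.1327]
  [  0.2092    1.2317    0.1821    0.0873    0.0444]
  [  0.1220    0.1683    1.2189    0.0410    0.0429]
  [  0.1977    0.2051    0.0875    1.0681    0.1139]
  [  0.0610    0.0468    0.0932    0.0893    1.0798]
Total output x = L · d:
  x_0 = 1.1372·35 + 0.2414·10 + 0.2163·77 + 0.1956·56 + 0.1327·31 = 73.9345
  x_1 = 0.2092·35 + 1.2317·10 + 0.1821·77 + 0.0873·56 + 0.0444·31 = 39.9296
  x_2 = 0.1220·35 + 0.1683·10 + 1.2189·77 + 0.0410·56 + 0.0429·31 = 103.4399
  x_3 = 0.1977·35 + 0.2051·10 + 0.0875·77 + 1.0681·56 + 0.1139·31 = 79.0517
  x_4 = 0.0610·35 + 0.0468·10 + 0.0932·77 + 0.0893·56 + 1.0798·31 = 48.2525

48.2525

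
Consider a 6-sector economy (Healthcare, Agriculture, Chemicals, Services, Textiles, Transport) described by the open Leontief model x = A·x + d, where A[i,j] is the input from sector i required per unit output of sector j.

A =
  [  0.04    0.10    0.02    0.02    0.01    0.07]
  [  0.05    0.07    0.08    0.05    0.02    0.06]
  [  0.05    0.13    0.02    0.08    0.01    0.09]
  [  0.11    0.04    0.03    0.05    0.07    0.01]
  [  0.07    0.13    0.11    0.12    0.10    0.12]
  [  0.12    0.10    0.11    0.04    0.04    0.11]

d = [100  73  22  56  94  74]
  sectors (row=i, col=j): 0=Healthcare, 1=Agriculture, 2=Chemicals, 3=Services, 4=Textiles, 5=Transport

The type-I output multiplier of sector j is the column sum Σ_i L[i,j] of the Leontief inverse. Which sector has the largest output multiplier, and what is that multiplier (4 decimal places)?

Agriculture (1.9387)

Form M = I − A:
  [  0.96   -0.10   -0.02   -0.02   -0.01   -0.07]
  [ -0.05    0.93   -0.08   -0.05   -0.02   -0.06]
  [ -0.05   -0.13    0.98   -0.08   -0.01   -0.09]
  [ -0.11   -0.04   -0.03    0.95   -0.07   -0.01]
  [ -0.07   -0.13   -0.11   -0.12    0.90   -0.12]
  [ -0.12   -0.10   -0.11   -0.04   -0.04    0.89]
Leontief inverse L = M⁻¹:
  [  1.0705    0.1379    0.0484    0.0411    0.0232    0.1020]
  [  0.0884    1.1197    0.1110    0.0791    0.0377    0.0996]
  [  0.0961    0.1817    1.0590    0.1103    0.0313    0.1324]
  [  0.1437    0.0877    0.0586    1.0786    0.0902    0.0474]
  [  0.1508    0.2305    0.1784    0.1832    1.1431    0.2016]
  [  0.1794    0.1812    0.1605    0.0848    0.0667    1.1761]
Total output x = L · d:
  x_0 = 1.0705·100 + 0.1379·73 + 0.0484·22 + 0.0411·56 + 0.0232·94 + 0.1020·74 = 130.2116
  x_1 = 0.0884·100 + 1.1197·73 + 0.1110·22 + 0.0791·56 + 0.0377·94 + 0.0996·74 = 108.3591
  x_2 = 0.0961·100 + 0.1817·73 + 1.0590·22 + 0.1103·56 + 0.0313·94 + 0.1324·74 = 65.0865
  x_3 = 0.1437·100 + 0.0877·73 + 0.0586·22 + 1.0786·56 + 0.0902·94 + 0.0474·74 = 94.4533
  x_4 = 0.1508·100 + 0.2305·73 + 0.1784·22 + 0.1832·56 + 1.1431·94 + 0.2016·74 = 168.4712
  x_5 = 0.1794·100 + 0.1812·73 + 0.1605·22 + 0.0848·56 + 0.0667·94 + 1.1761·74 = 132.7391
Output multipliers (column sums of L):
  Healthcare: 1.7289
  Agriculture: 1.9387
  Chemicals: 1.6159
  Services: 1.5771
  Textiles: 1.3922
  Transport: 1.7591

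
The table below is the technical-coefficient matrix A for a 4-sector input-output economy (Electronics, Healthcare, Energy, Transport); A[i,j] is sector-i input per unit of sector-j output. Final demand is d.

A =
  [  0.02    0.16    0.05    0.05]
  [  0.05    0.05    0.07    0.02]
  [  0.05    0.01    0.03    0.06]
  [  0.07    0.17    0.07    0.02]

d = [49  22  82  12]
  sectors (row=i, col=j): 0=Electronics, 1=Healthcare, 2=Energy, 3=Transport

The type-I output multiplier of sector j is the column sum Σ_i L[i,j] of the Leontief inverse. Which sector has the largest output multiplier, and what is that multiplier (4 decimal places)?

Healthcare (1.4898)

Form M = I − A:
  [  0.98   -0.16   -0.05   -0.05]
  [ -0.05    0.95   -0.07   -0.02]
  [ -0.05   -0.01    0.97   -0.06]
  [ -0.07   -0.17   -0.07    0.98]
Leontief inverse L = M⁻¹:
  [  1.0379    0.1865    0.0714    0.0611]
  [  0.0609    1.0691    0.0825    0.0300]
  [  0.0596    0.0331    1.0413    0.0675]
  [  0.0890    0.2011    0.0938    1.0348]
Total output x = L · d:
  x_0 = 1.0379·49 + 0.1865·22 + 0.0714·82 + 0.0611·12 = 61.5477
  x_1 = 0.0609·49 + 1.0691·22 + 0.0825·82 + 0.0300·12 = 33.6255
  x_2 = 0.0596·49 + 0.0331·22 + 1.0413·82 + 0.0675·12 = 89.8424
  x_3 = 0.0890·49 + 0.2011·22 + 0.0938·82 + 1.0348·12 = 28.8915
Output multipliers (column sums of L):
  Electronics: 1.2474
  Healthcare: 1.4898
  Energy: 1.2889
  Transport: 1.1934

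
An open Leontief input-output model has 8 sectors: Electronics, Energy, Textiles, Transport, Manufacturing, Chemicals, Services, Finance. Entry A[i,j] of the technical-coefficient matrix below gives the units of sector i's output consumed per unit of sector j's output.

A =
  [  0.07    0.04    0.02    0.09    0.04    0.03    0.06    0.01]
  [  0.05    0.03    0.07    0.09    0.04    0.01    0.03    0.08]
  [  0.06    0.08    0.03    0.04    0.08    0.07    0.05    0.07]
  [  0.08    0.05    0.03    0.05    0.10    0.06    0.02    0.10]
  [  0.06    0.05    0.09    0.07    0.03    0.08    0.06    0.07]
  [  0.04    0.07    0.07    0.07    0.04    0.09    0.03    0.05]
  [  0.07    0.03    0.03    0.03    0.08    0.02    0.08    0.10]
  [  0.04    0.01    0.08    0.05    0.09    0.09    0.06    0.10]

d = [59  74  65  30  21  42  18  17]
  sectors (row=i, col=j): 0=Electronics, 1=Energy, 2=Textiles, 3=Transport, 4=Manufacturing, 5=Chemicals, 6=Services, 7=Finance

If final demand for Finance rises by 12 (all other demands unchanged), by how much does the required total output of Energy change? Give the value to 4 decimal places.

1.6364

Form M = I − A:
  [  0.93   -0.04   -0.02   -0.09   -0.04   -0.03   -0.06   -0.01]
  [ -0.05    0.97   -0.07   -0.09   -0.04   -0.01   -0.03   -0.08]
  [ -0.06   -0.08    0.97   -0.04   -0.08   -0.07   -0.05   -0.07]
  [ -0.08   -0.05   -0.03    0.95   -0.10   -0.06   -0.02   -0.10]
  [ -0.06   -0.05   -0.09   -0.07    0.97   -0.08   -0.06   -0.07]
  [ -0.04   -0.07   -0.07   -0.07   -0.04    0.91   -0.03   -0.05]
  [ -0.07   -0.03   -0.03   -0.03   -0.08   -0.02    0.92   -0.10]
  [ -0.04   -0.01   -0.08   -0.05   -0.09   -0.09   -0.06    0.90]
Leontief inverse L = M⁻¹:
  [  1.1110    0.0691    0.0518    0.1307    0.0819    0.0649    0.0916    0.0572]
  [  0.0948    1.0628    0.1085    0.1342    0.0909    0.0549    0.0663    0.1364]
  [  0.1109    0.1185    1.0798    0.0960    0.1335    0.1214    0.0933    0.1339]
  [  0.1324    0.0894    0.0818    1.1078    0.1555    0.1161    0.0647    0.1646]
  [  0.1150    0.0935    0.1388    0.1266    1.0912    0.1358    0.1055    0.1386]
  [  0.0890    0.1100    0.1159    0.1227    0.0935    1.1408    0.0690    0.1117]
  [  0.1179    0.0632    0.0746    0.0789    0.1321    0.0677    1.1238    0.1604]
  [  0.0959    0.0549    0.1345    0.1076    0.1524    0.1529    0.1091    1.1719]
Total output x = L · d:
  x_0 = 1.1110·59 + 0.0691·74 + 0.0518·65 + 0.1307·30 + 0.0819·21 + 0.0649·42 + 0.0916·18 + 0.0572·17 = 85.0168
  x_1 = 0.0948·59 + 1.0628·74 + 0.1085·65 + 0.1342·30 + 0.0909·21 + 0.0549·42 + 0.0663·18 + 0.1364·17 = 103.0466
  x_2 = 0.1109·59 + 0.1185·74 + 1.0798·65 + 0.0960·30 + 0.1335·21 + 0.1214·42 + 0.0933·18 + 0.1339·17 = 100.2356
  x_3 = 0.1324·59 + 0.0894·74 + 0.0818·65 + 1.1078·30 + 0.1555·21 + 0.1161·42 + 0.0647·18 + 0.1646·17 = 65.0803
  x_4 = 0.1150·59 + 0.0935·74 + 0.1388·65 + 0.1266·30 + 1.0912·21 + 0.1358·42 + 0.1055·18 + 0.1386·17 = 59.3917
  x_5 = 0.0890·59 + 0.1100·74 + 0.1159·65 + 0.1227·30 + 0.0935·21 + 1.1408·42 + 0.0690·18 + 0.1117·17 = 77.6312
  x_6 = 0.1179·59 + 0.0632·74 + 0.0746·65 + 0.0789·30 + 0.1321·21 + 0.0677·42 + 1.1238·18 + 0.1604·17 = 47.4197
  x_7 = 0.0959·59 + 0.0549·74 + 0.1345·65 + 0.1076·30 + 0.1524·21 + 0.1529·42 + 0.1091·18 + 1.1719·17 = 53.2014
Δx_1 = L[1,7] · Δd_7 = 0.1364 · 12 = 1.6364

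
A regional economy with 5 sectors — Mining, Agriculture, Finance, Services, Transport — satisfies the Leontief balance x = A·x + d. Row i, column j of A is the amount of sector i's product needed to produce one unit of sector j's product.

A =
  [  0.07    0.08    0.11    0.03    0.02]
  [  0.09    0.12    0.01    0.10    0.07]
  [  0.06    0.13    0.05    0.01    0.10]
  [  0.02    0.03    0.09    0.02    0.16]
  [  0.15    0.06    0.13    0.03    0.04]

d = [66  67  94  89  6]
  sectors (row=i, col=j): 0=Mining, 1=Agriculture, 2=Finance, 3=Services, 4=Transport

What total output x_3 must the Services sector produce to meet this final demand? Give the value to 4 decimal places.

115.6338

Form M = I − A:
  [  0.93   -0.08   -0.11   -0.03   -0.02]
  [ -0.09    0.88   -0.01   -0.10   -0.07]
  [ -0.06   -0.13    0.95   -0.01   -0.10]
  [ -0.02   -0.03   -0.09    0.98   -0.16]
  [ -0.15   -0.06   -0.13   -0.03    0.96]
Leontief inverse L = M⁻¹:
  [  1.1067    0.1270    0.1418    0.0500    0.0554]
  [  0.1381    1.1694    0.0562    0.1277    0.1153]
  [  0.1104    0.1815    1.0894    0.0372    0.1352]
  [  0.0694    0.0746    0.1336    1.0374    0.1937]
  [  0.1987    0.1198    0.1774    0.0532    1.0819]
Total output x = L · d:
  x_0 = 1.1067·66 + 0.1270·67 + 0.1418·94 + 0.0500·89 + 0.0554·6 = 99.6667
  x_1 = 0.1381·66 + 1.1694·67 + 0.0562·94 + 0.1277·89 + 0.1153·6 = 104.8024
  x_2 = 0.1104·66 + 0.1815·67 + 1.0894·94 + 0.0372·89 + 0.1352·6 = 125.9632
  x_3 = 0.0694·66 + 0.0746·67 + 0.1336·94 + 1.0374·89 + 0.1937·6 = 115.6338
  x_4 = 0.1987·66 + 0.1198·67 + 0.1774·94 + 0.0532·89 + 1.0819·6 = 49.0442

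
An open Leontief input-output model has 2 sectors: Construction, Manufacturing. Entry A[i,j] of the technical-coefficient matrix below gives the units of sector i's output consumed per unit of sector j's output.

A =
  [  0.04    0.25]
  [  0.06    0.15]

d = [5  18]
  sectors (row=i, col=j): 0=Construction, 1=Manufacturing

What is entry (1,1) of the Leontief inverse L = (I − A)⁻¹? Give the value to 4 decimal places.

Form M = I − A:
  [  0.96   -0.25]
  [ -0.06    0.85]
Leontief inverse L = M⁻¹:
  [  1.0612    0.3121]
  [  0.0749    1.1985]
Total output x = L · d:
  x_0 = 1.0612·5 + 0.3121·18 = 10.9238
  x_1 = 0.0749·5 + 1.1985·18 = 21.9476

L[1,1] = 1.1985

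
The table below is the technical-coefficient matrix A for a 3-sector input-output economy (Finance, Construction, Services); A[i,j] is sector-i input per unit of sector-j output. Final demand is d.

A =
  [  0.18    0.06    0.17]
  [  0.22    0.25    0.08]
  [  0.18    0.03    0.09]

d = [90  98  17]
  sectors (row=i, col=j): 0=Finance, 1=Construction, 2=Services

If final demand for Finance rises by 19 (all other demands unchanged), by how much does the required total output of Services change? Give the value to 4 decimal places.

5.1666

Form M = I − A:
  [  0.82   -0.06   -0.17]
  [ -0.22    0.75   -0.08]
  [ -0.18   -0.03    0.91]
Leontief inverse L = M⁻¹:
  [  1.3060    0.1146    0.2541]
  [  0.4121    1.3742    0.1978]
  [  0.2719    0.0680    1.1557]
Total output x = L · d:
  x_0 = 1.3060·90 + 0.1146·98 + 0.2541·17 = 133.0981
  x_1 = 0.4121·90 + 1.3742·98 + 0.1978·17 = 175.1255
  x_2 = 0.2719·90 + 0.0680·98 + 1.1557·17 = 50.7818
Δx_2 = L[2,0] · Δd_0 = 0.2719 · 19 = 5.1666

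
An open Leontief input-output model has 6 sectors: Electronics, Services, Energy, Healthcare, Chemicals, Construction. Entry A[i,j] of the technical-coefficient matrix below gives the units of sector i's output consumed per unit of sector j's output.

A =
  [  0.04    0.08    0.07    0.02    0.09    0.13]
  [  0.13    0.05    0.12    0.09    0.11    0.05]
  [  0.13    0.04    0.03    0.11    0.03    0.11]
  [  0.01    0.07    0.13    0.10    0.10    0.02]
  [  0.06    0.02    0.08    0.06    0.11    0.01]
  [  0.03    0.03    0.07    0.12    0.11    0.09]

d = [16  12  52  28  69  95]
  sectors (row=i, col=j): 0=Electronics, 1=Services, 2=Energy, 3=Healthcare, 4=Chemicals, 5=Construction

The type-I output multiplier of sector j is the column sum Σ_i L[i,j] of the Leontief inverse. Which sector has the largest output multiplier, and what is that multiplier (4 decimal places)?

Chemicals (1.9693)

Form M = I − A:
  [  0.96   -0.08   -0.07   -0.02   -0.09   -0.13]
  [ -0.13    0.95   -0.12   -0.09   -0.11   -0.05]
  [ -0.13   -0.04    0.97   -0.11   -0.03   -0.11]
  [ -0.01   -0.07   -0.13    0.90   -0.10   -0.02]
  [ -0.06   -0.02   -0.08   -0.06    0.89   -0.01]
  [ -0.03   -0.03   -0.07   -0.12   -0.11    0.91]
Leontief inverse L = M⁻¹:
  [  1.0913    0.1129    0.1307    0.0864    0.1609    0.1816]
  [  0.1928    1.0972    0.1965    0.1667    0.1950    0.1174]
  [  0.1732    0.0812    1.0977    0.1754    0.1049    0.1669]
  [  0.0648    0.1051    0.1924    1.1663    0.1652    0.0657]
  [  0.0987    0.0474    0.1264    0.1061    1.1614    0.0471]
  [  0.0761    0.0657    0.1359    0.1885    0.1820    1.1360]
Total output x = L · d:
  x_0 = 1.0913·16 + 0.1129·12 + 0.1307·52 + 0.0864·28 + 0.1609·69 + 0.1816·95 = 56.3785
  x_1 = 0.1928·16 + 1.0972·12 + 0.1965·52 + 0.1667·28 + 0.1950·69 + 0.1174·95 = 55.7441
  x_2 = 0.1732·16 + 0.0812·12 + 1.0977·52 + 0.1754·28 + 0.1049·69 + 0.1669·95 = 88.8292
  x_3 = 0.0648·16 + 0.1051·12 + 0.1924·52 + 1.1663·28 + 0.1652·69 + 0.0657·95 = 62.6002
  x_4 = 0.0987·16 + 0.0474·12 + 0.1264·52 + 0.1061·28 + 1.1614·69 + 0.0471·95 = 96.3013
  x_5 = 0.0761·16 + 0.0657·12 + 0.1359·52 + 0.1885·28 + 0.1820·69 + 1.1360·95 = 134.8208
Output multipliers (column sums of L):
  Electronics: 1.6969
  Services: 1.5095
  Energy: 1.8795
  Healthcare: 1.8894
  Chemicals: 1.9693
  Construction: 1.7146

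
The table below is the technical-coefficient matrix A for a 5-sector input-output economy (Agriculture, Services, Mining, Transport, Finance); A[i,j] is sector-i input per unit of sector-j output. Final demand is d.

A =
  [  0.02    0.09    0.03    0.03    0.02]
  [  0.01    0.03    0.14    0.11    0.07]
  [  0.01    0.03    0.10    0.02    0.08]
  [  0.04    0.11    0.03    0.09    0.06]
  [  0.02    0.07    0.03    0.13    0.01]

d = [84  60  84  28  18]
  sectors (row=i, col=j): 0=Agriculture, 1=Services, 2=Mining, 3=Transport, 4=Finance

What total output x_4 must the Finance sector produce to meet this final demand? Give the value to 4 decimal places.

36.0692

Form M = I − A:
  [  0.98   -0.09   -0.03   -0.03   -0.02]
  [ -0.01    0.97   -0.14   -0.11   -0.07]
  [ -0.01   -0.03    0.90   -0.02   -0.08]
  [ -0.04   -0.11   -0.03    0.91   -0.06]
  [ -0.02   -0.07   -0.03   -0.13    0.99]
Leontief inverse L = M⁻¹:
  [  1.0249    0.1053    0.0535    0.0528    0.0357]
  [  0.0206    1.0620    0.1741    0.1469    0.0985]
  [  0.0158    0.0483    1.1239    0.0450    0.0973]
  [  0.0500    0.1410    0.0641    1.1311    0.0847]
  [  0.0292    0.0972    0.0559    0.1613    1.0319]
Total output x = L · d:
  x_0 = 1.0249·84 + 0.1053·60 + 0.0535·84 + 0.0528·28 + 0.0357·18 = 99.0249
  x_1 = 0.0206·84 + 1.0620·60 + 0.1741·84 + 0.1469·28 + 0.0985·18 = 85.9607
  x_2 = 0.0158·84 + 0.0483·60 + 1.1239·84 + 0.0450·28 + 0.0973·18 = 101.6438
  x_3 = 0.0500·84 + 0.1410·60 + 0.0641·84 + 1.1311·28 + 0.0847·18 = 51.2419
  x_4 = 0.0292·84 + 0.0972·60 + 0.0559·84 + 0.1613·28 + 1.0319·18 = 36.0692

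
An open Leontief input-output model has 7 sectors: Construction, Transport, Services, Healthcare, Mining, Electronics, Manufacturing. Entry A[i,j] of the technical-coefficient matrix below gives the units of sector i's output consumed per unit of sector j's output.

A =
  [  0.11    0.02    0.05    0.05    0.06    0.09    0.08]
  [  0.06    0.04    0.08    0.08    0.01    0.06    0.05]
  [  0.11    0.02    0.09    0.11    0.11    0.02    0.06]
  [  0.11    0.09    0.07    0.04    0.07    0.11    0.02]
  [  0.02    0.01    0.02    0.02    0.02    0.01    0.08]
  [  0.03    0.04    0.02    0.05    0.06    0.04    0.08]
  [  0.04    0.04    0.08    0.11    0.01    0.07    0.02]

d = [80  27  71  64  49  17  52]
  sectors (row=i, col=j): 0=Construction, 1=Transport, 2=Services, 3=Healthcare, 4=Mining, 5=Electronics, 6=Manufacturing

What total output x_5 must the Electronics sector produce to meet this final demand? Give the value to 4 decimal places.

Form M = I − A:
  [  0.89   -0.02   -0.05   -0.05   -0.06   -0.09   -0.08]
  [ -0.06    0.96   -0.08   -0.08   -0.01   -0.06   -0.05]
  [ -0.11   -0.02    0.91   -0.11   -0.11   -0.02   -0.06]
  [ -0.11   -0.09   -0.07    0.96   -0.07   -0.11   -0.02]
  [ -0.02   -0.01   -0.02   -0.02    0.98   -0.01   -0.08]
  [ -0.03   -0.04   -0.02   -0.05   -0.06    0.96   -0.08]
  [ -0.04   -0.04   -0.08   -0.11   -0.01   -0.07    0.98]
Leontief inverse L = M⁻¹:
  [  1.1626    0.0472    0.0916    0.0983    0.0985    0.1352    0.1240]
  [  0.1104    1.0664    0.1201    0.1244    0.0470    0.1005    0.0853]
  [  0.1755    0.0519    1.1403    0.1636    0.1564    0.0718    0.1088]
  [  0.1684    0.1190    0.1159    1.0923    0.1129    0.1572    0.0713]
  [  0.0399    0.0215    0.0389    0.0421    1.0331    0.0284    0.0942]
  [  0.0634    0.0602    0.0500    0.0838    0.0827    1.0707    0.1072]
  [  0.0901    0.0676    0.1187    0.1515    0.0478    0.1099    1.0544]
Total output x = L · d:
  x_0 = 1.1626·80 + 0.0472·27 + 0.0916·71 + 0.0983·64 + 0.0985·49 + 0.1352·17 + 0.1240·52 = 120.6491
  x_1 = 0.1104·80 + 1.0664·27 + 0.1201·71 + 0.1244·64 + 0.0470·49 + 0.1005·17 + 0.0853·52 = 62.5614
  x_2 = 0.1755·80 + 0.0519·27 + 1.1403·71 + 0.1636·64 + 0.1564·49 + 0.0718·17 + 0.1088·52 = 121.4071
  x_3 = 0.1684·80 + 0.1190·27 + 0.1159·71 + 1.0923·64 + 0.1129·49 + 0.1572·17 + 0.0713·52 = 106.7383
  x_4 = 0.0399·80 + 0.0215·27 + 0.0389·71 + 0.0421·64 + 1.0331·49 + 0.0284·17 + 0.0942·52 = 65.2365
  x_5 = 0.0634·80 + 0.0602·27 + 0.0500·71 + 0.0838·64 + 0.0827·49 + 1.0707·17 + 0.1072·52 = 43.4345
  x_6 = 0.0901·80 + 0.0676·27 + 0.1187·71 + 0.1515·64 + 0.0478·49 + 0.1099·17 + 1.0544·52 = 86.1990

43.4345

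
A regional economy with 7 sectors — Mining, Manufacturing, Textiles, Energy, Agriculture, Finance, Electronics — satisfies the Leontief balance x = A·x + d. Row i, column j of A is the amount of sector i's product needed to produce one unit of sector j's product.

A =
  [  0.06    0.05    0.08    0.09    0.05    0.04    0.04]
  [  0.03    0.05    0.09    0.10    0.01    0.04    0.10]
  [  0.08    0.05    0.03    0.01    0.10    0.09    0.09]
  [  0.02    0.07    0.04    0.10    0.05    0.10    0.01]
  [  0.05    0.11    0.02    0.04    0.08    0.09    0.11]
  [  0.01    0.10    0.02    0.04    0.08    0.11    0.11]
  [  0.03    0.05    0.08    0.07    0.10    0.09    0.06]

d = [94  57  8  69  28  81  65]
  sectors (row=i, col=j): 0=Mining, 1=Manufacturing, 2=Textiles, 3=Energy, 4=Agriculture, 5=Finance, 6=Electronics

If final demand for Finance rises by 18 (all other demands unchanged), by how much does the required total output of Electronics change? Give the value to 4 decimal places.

Form M = I − A:
  [  0.94   -0.05   -0.08   -0.09   -0.05   -0.04   -0.04]
  [ -0.03    0.95   -0.09   -0.10   -0.01   -0.04   -0.10]
  [ -0.08   -0.05    0.97   -0.01   -0.10   -0.09   -0.09]
  [ -0.02   -0.07   -0.04    0.90   -0.05   -0.10   -0.01]
  [ -0.05   -0.11   -0.02   -0.04    0.92   -0.09   -0.11]
  [ -0.01   -0.10   -0.02   -0.04   -0.08    0.89   -0.11]
  [ -0.03   -0.05   -0.08   -0.07   -0.10   -0.09    0.94]
Leontief inverse L = M⁻¹:
  [  1.0892    0.1005    0.1166    0.1375    0.0993    0.1002    0.0930]
  [  0.0586    1.0997    0.1290    0.1488    0.0629    0.1036    0.1529]
  [  0.1111    0.1098    1.0722    0.0614    0.1578    0.1570    0.1566]
  [  0.0432    0.1216    0.0726    1.1460    0.0946    0.1595    0.0637]
  [  0.0818    0.1742    0.0690    0.1004    1.1403    0.1635    0.1822]
  [  0.0384    0.1624    0.0643    0.0953    0.1384    1.1821    0.1806]
  [  0.0629    0.1142    0.1207    0.1227    0.1615    0.1645    1.1297]
Total output x = L · d:
  x_0 = 1.0892·94 + 0.1005·57 + 0.1166·8 + 0.1375·69 + 0.0993·28 + 0.1002·81 + 0.0930·65 = 135.4705
  x_1 = 0.0586·94 + 1.0997·57 + 0.1290·8 + 0.1488·69 + 0.0629·28 + 0.1036·81 + 0.1529·65 = 99.5819
  x_2 = 0.1111·94 + 0.1098·57 + 1.0722·8 + 0.0614·69 + 0.1578·28 + 0.1570·81 + 0.1566·65 = 56.8377
  x_3 = 0.0432·94 + 0.1216·57 + 0.0726·8 + 1.1460·69 + 0.0946·28 + 0.1595·81 + 0.0637·65 = 110.3587
  x_4 = 0.0818·94 + 0.1742·57 + 0.0690·8 + 0.1004·69 + 1.1403·28 + 0.1635·81 + 0.1822·65 = 82.1113
  x_5 = 0.0384·94 + 0.1624·57 + 0.0643·8 + 0.0953·69 + 0.1384·28 + 1.1821·81 + 0.1806·65 = 131.3231
  x_6 = 0.0629·94 + 0.1142·57 + 0.1207·8 + 0.1227·69 + 0.1615·28 + 0.1645·81 + 1.1297·65 = 113.1336
Δx_6 = L[6,5] · Δd_5 = 0.1645 · 18 = 2.9615

2.9615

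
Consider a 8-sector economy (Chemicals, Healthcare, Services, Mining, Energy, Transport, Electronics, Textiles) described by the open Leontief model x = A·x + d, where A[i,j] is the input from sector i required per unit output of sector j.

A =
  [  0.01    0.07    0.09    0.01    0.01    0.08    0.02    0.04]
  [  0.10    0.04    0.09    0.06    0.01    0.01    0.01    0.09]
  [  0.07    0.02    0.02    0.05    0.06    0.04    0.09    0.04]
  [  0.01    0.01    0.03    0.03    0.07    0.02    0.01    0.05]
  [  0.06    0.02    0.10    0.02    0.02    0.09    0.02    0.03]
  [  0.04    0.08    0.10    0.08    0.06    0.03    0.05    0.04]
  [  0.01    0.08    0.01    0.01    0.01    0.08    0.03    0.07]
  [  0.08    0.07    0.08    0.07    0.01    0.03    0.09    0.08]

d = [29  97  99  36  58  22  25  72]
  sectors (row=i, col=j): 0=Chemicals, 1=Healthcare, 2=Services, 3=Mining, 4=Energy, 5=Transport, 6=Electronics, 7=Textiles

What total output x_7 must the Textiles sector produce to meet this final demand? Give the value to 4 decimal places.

Form M = I − A:
  [  0.99   -0.07   -0.09   -0.01   -0.01   -0.08   -0.02   -0.04]
  [ -0.10    0.96   -0.09   -0.06   -0.01   -0.01   -0.01   -0.09]
  [ -0.07   -0.02    0.98   -0.05   -0.06   -0.04   -0.09   -0.04]
  [ -0.01   -0.01   -0.03    0.97   -0.07   -0.02   -0.01   -0.05]
  [ -0.06   -0.02   -0.10   -0.02    0.98   -0.09   -0.02   -0.03]
  [ -0.04   -0.08   -0.10   -0.08   -0.06    0.97   -0.05   -0.04]
  [ -0.01   -0.08   -0.01   -0.01   -0.01   -0.08    0.97   -0.07]
  [ -0.08   -0.07   -0.08   -0.07   -0.01   -0.03   -0.09    0.92]
Leontief inverse L = M⁻¹:
  [  1.0413    0.0971    0.1254    0.0378    0.0294    0.1016    0.0469    0.0712]
  [  0.1325    1.0716    0.1312    0.0879    0.0307    0.0394    0.0413    0.1269]
  [  0.0956    0.0523    1.0587    0.0729    0.0779    0.0725    0.1137    0.0736]
  [  0.0296    0.0264    0.0554    1.0459    0.0820    0.0385    0.0269    0.0695]
  [  0.0885    0.0497    0.1378    0.0471    1.0419    0.1170    0.0487    0.0600]
  [  0.0785    0.1132    0.1459    0.1116    0.0857    1.0641    0.0817    0.0822]
  [  0.0389    0.1081    0.0463    0.0363    0.0248    0.0992    1.0526    0.1015]
  [  0.1185    0.1113    0.1279    0.1036    0.0345    0.0667    0.1253    1.1278]
Total output x = L · d:
  x_0 = 1.0413·29 + 0.0971·97 + 0.1254·99 + 0.0378·36 + 0.0294·58 + 0.1016·22 + 0.0469·25 + 0.0712·72 = 63.6357
  x_1 = 0.1325·29 + 1.0716·97 + 0.1312·99 + 0.0879·36 + 0.0307·58 + 0.0394·22 + 0.0413·25 + 0.1269·72 = 136.7623
  x_2 = 0.0956·29 + 0.0523·97 + 1.0587·99 + 0.0729·36 + 0.0779·58 + 0.0725·22 + 0.1137·25 + 0.0736·72 = 129.5347
  x_3 = 0.0296·29 + 0.0264·97 + 0.0554·99 + 1.0459·36 + 0.0820·58 + 0.0385·22 + 0.0269·25 + 0.0695·72 = 57.8439
  x_4 = 0.0885·29 + 0.0497·97 + 0.1378·99 + 0.0471·36 + 1.0419·58 + 0.1170·22 + 0.0487·25 + 0.0600·72 = 91.2621
  x_5 = 0.0785·29 + 0.1132·97 + 0.1459·99 + 0.1116·36 + 0.0857·58 + 1.0641·22 + 0.0817·25 + 0.0822·72 = 68.0592
  x_6 = 0.0389·29 + 0.1081·97 + 0.0463·99 + 0.0363·36 + 0.0248·58 + 0.0992·22 + 1.0526·25 + 0.1015·72 = 54.7409
  x_7 = 0.1185·29 + 0.1113·97 + 0.1279·99 + 0.1036·36 + 0.0345·58 + 0.0667·22 + 0.1253·25 + 1.1278·72 = 118.4317

118.4317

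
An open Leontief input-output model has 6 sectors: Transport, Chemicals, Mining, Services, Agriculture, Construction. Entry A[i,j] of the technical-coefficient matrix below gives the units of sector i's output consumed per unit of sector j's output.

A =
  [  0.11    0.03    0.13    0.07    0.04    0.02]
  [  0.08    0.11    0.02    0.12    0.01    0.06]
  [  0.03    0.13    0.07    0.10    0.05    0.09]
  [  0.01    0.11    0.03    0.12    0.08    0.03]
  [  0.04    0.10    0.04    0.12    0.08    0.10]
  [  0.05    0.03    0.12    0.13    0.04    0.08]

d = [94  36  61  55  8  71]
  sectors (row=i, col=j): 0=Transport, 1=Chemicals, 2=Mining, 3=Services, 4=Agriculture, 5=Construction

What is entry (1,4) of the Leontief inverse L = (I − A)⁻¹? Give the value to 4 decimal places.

L[1,4] = 0.0423

Form M = I − A:
  [  0.89   -0.03   -0.13   -0.07   -0.04   -0.02]
  [ -0.08    0.89   -0.02   -0.12   -0.01   -0.06]
  [ -0.03   -0.13    0.93   -0.10   -0.05   -0.09]
  [ -0.01   -0.11   -0.03    0.88   -0.08   -0.03]
  [ -0.04   -0.10   -0.04   -0.12    0.92   -0.10]
  [ -0.05   -0.03   -0.12   -0.13   -0.04    0.92]
Leontief inverse L = M⁻¹:
  [  1.1464    0.0930    0.1780    0.1435    0.0757    0.0613]
  [  0.1166    1.1687    0.0619    0.1956    0.0423    0.0958]
  [  0.0701    0.2042    1.1176    0.1932    0.0889    0.1401]
  [  0.0401    0.1734    0.0618    1.1961    0.1140    0.0696]
  [  0.0800    0.1736    0.0896    0.2156    1.1225    0.1509]
  [  0.0844    0.1018    0.1701    0.2178    0.0820    1.1281]
Total output x = L · d:
  x_0 = 1.1464·94 + 0.0930·36 + 0.1780·61 + 0.1435·55 + 0.0757·8 + 0.0613·71 = 134.8184
  x_1 = 0.1166·94 + 1.1687·36 + 0.0619·61 + 0.1956·55 + 0.0423·8 + 0.0958·71 = 74.7127
  x_2 = 0.0701·94 + 0.2042·36 + 1.1176·61 + 0.1932·55 + 0.0889·8 + 0.1401·71 = 103.4000
  x_3 = 0.0401·94 + 0.1734·36 + 0.0618·61 + 1.1961·55 + 0.1140·8 + 0.0696·71 = 85.4231
  x_4 = 0.0800·94 + 0.1736·36 + 0.0896·61 + 0.2156·55 + 1.1225·8 + 0.1509·71 = 50.7838
  x_5 = 0.0844·94 + 0.1018·36 + 0.1701·61 + 0.2178·55 + 0.0820·8 + 1.1281·71 = 114.7029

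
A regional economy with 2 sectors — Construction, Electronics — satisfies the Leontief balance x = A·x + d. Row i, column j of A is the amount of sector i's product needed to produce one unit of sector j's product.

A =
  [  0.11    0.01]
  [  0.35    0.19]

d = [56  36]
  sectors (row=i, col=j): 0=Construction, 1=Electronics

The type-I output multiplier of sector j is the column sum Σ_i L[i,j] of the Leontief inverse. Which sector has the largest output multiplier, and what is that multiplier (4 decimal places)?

Form M = I − A:
  [  0.89   -0.01]
  [ -0.35    0.81]
Leontief inverse L = M⁻¹:
  [  1.1291    0.0139]
  [  0.4879    1.2406]
Total output x = L · d:
  x_0 = 1.1291·56 + 0.0139·36 = 63.7301
  x_1 = 0.4879·56 + 1.2406·36 = 71.9822
Output multipliers (column sums of L):
  Construction: 1.6170
  Electronics: 1.2545

Construction (1.6170)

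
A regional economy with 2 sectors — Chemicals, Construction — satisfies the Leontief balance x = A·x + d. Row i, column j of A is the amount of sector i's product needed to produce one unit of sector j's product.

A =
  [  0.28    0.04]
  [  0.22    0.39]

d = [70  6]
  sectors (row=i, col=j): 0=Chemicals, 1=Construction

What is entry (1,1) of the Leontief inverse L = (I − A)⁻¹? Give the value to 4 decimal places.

L[1,1] = 1.6729

Form M = I − A:
  [  0.72   -0.04]
  [ -0.22    0.61]
Leontief inverse L = M⁻¹:
  [  1.4173    0.0929]
  [  0.5112    1.6729]
Total output x = L · d:
  x_0 = 1.4173·70 + 0.0929·6 = 99.7677
  x_1 = 0.5112·70 + 1.6729·6 = 45.8178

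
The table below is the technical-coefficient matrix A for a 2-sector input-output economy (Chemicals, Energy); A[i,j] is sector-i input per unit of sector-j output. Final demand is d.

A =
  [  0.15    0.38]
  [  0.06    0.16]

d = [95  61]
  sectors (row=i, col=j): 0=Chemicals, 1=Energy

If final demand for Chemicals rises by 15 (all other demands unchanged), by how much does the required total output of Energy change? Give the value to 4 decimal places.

1.3021

Form M = I − A:
  [  0.85   -0.38]
  [ -0.06    0.84]
Leontief inverse L = M⁻¹:
  [  1.2153    0.5498]
  [  0.0868    1.2297]
Total output x = L · d:
  x_0 = 1.2153·95 + 0.5498·61 = 148.9873
  x_1 = 0.0868·95 + 1.2297·61 = 83.2610
Δx_1 = L[1,0] · Δd_0 = 0.0868 · 15 = 1.3021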